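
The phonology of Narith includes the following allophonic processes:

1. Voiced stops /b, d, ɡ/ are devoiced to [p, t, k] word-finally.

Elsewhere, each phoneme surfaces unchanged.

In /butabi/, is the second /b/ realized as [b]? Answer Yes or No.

Yes

/b/ — between /a/ and /i/; rule 1 does not apply here → [b].
The actual realization is [b], which matches [b].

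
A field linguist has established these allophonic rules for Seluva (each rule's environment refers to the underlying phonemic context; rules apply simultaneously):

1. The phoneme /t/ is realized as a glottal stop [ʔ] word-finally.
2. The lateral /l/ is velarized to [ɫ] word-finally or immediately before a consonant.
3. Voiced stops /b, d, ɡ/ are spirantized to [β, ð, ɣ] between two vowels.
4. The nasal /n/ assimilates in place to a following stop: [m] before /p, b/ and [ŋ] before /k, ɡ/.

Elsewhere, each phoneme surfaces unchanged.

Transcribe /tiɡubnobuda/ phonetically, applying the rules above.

[tiɣubnoβuða]

/t/ (word-initial) fails the environment for rule 1, so it stays [t].
/i/ (between /t/ and /ɡ/) is unaffected → [i].
/ɡ/ (between /i/ and /u/) occurs between two vowels → [ɣ] by rule 3.
/u/ (between /ɡ/ and /b/): no rule targets it → [u].
/b/ — between /u/ and /n/; rule 3 does not apply here → [b].
/n/ (between /b/ and /o/): rule 4 targets it, but not before a labial or velar stop → unchanged [n].
/o/ stays [o].
/b/ (between /o/ and /u/): between two vowels, so rule 3 applies → [β].
/u/ stays [u].
/d/ meets the environment for rule 3 (between two vowels) → [ð].
/a/ (word-final) is unaffected → [a].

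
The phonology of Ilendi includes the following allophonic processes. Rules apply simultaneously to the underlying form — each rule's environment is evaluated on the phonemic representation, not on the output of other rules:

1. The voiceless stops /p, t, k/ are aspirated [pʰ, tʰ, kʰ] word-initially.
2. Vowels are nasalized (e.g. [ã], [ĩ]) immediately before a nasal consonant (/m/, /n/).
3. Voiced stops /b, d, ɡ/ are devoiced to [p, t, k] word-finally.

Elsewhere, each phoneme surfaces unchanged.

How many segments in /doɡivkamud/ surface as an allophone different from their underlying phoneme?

2

Segments that undergo a rule: /a/ → [ã] (rule 2); /d/ → [t] (rule 3).
All other segments surface unchanged.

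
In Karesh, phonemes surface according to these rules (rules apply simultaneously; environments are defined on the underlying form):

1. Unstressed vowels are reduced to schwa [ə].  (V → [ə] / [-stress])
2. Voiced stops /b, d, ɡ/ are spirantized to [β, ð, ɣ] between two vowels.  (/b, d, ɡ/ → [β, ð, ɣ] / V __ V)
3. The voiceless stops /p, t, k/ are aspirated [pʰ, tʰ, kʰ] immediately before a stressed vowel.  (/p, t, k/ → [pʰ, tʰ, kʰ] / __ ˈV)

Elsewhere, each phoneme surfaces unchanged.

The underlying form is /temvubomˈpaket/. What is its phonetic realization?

/t/ (word-initial): rule 3 targets it, but not immediately before a stressed vowel → unchanged [t].
/e/ — between /t/ and /m/, in an unstressed syllable — surfaces as [ə] (rule 1).
Rule 1 applies to /u/ (between /v/ and /b/: in an unstressed syllable) → [ə].
/b/ meets the environment for rule 2 (between two vowels) → [β].
Rule 1 applies to /o/ (between /b/ and /m/: in an unstressed syllable) → [ə].
/p/ (between /m/ and /a/) occurs immediately before a stressed vowel → [pʰ] by rule 3.
/a/ — between /p/ and /k/; rule 1 does not apply here → [a].
/k/ — between /a/ and /e/; rule 3 does not apply here → [k].
/e/ — between /k/ and /t/, in an unstressed syllable — surfaces as [ə] (rule 1).
/t/ — word-final; rule 3 does not apply here → [t].

[təmvəβəmˈpʰakət]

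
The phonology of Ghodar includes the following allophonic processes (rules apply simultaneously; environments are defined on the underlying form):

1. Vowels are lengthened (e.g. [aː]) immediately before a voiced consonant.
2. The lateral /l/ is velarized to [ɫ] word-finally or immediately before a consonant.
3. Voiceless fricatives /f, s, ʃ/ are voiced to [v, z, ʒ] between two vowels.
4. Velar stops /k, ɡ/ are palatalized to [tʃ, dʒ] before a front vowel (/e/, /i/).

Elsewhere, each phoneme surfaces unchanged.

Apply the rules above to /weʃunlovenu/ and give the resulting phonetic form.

/w/ (word-initial) is unaffected → [w].
/e/ (between /w/ and /ʃ/) is in the target of rule 1 but the environment (before a voiced consonant) is not met → [e].
/ʃ/ (between /e/ and /u/) occurs between two vowels → [ʒ] by rule 3.
Rule 1 applies to /u/ (between /ʃ/ and /n/: before a voiced consonant) → [uː].
/n/ (between /u/ and /l/): no rule targets it → [n].
/l/ — between /n/ and /o/; rule 2 does not apply here → [l].
/o/ (between /l/ and /v/): before a voiced consonant, so rule 1 applies → [oː].
/v/ (between /o/ and /e/): no rule targets it → [v].
/e/ — between /v/ and /n/, before a voiced consonant — surfaces as [eː] (rule 1).
/n/ stays [n].
/u/ (word-final) is in the target of rule 1 but the environment (before a voiced consonant) is not met → [u].

[weʒuːnloːveːnu]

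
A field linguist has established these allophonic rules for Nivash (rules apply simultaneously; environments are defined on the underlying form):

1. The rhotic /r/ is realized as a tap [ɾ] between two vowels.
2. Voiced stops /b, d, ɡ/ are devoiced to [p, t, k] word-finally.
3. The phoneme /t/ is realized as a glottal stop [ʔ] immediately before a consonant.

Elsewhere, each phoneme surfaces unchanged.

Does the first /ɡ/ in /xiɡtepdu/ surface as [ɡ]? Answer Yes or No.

/ɡ/ (between /i/ and /t/) is in the target of rule 2 but the environment (word-finally) is not met → [ɡ].
The actual realization is [ɡ], which matches [ɡ].

Yes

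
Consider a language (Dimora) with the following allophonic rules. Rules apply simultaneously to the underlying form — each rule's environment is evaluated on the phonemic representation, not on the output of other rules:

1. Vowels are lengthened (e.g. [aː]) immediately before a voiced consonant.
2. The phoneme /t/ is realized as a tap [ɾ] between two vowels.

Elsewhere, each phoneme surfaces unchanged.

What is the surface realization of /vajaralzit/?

/v/ stays [v].
Rule 1 applies to /a/ (between /v/ and /j/: before a voiced consonant) → [aː].
/j/ (between /a/ and /a/) is unaffected → [j].
/a/ — between /j/ and /r/, before a voiced consonant — surfaces as [aː] (rule 1).
/r/ — not in any rule's target class → [r].
/a/ — between /r/ and /l/, before a voiced consonant — surfaces as [aː] (rule 1).
/l/ stays [l].
/z/ stays [z].
/i/ (between /z/ and /t/): rule 1 targets it, but not before a voiced consonant → unchanged [i].
/t/ (word-final) is in the target of rule 2 but the environment (between two vowels) is not met → [t].

[vaːjaːraːlzit]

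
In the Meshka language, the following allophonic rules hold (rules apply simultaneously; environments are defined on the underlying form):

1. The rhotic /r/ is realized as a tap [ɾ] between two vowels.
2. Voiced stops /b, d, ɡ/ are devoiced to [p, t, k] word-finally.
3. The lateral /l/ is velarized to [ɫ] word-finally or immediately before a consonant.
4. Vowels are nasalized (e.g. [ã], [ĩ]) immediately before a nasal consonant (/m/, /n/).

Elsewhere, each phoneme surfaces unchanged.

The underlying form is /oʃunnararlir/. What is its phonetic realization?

/o/ (word-initial) is in the target of rule 4 but the environment (before a nasal consonant) is not met → [o].
Rule 4 applies to /u/ (between /ʃ/ and /n/: before a nasal consonant) → [ũ].
/a/ (between /n/ and /r/): rule 4 targets it, but not before a nasal consonant → unchanged [a].
Rule 1 applies to /r/ (between /a/ and /a/: between two vowels) → [ɾ].
/a/ (between /r/ and /r/) fails the environment for rule 4, so it stays [a].
/r/ — between /a/ and /l/; rule 1 does not apply here → [r].
/l/ (between /r/ and /i/): rule 3 targets it, but not word-finally or immediately before a consonant → unchanged [l].
/i/ (between /l/ and /r/) is in the target of rule 4 but the environment (before a nasal consonant) is not met → [i].
/r/ (word-final) fails the environment for rule 1, so it stays [r].

[oʃũnnaɾarlir]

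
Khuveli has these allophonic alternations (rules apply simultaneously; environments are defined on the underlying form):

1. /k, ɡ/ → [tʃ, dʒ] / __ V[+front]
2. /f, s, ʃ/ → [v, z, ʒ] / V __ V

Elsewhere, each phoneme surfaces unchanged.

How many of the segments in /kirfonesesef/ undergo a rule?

Segments that undergo a rule: /k/ → [tʃ] (rule 1); /s/ → [z] (rule 2); /s/ → [z] (rule 2).
All other segments surface unchanged.

3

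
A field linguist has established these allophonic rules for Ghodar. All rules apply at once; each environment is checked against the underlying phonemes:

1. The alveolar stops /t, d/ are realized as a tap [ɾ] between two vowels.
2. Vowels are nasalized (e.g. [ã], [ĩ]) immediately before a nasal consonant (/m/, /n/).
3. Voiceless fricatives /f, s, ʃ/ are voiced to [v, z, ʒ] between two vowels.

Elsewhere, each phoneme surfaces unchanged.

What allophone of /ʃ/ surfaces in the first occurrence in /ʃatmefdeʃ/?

[ʃ]

/ʃ/ (word-initial): rule 3 targets it, but not between two vowels → unchanged [ʃ].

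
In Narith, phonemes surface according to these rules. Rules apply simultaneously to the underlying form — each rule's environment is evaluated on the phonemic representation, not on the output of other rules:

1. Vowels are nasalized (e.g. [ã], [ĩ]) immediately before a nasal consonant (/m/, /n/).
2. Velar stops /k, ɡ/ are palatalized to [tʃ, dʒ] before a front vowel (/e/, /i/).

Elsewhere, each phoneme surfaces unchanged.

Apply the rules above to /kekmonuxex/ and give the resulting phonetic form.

/k/ (word-initial) occurs before a front vowel → [tʃ] by rule 2.
/e/ (between /k/ and /k/) is in the target of rule 1 but the environment (before a nasal consonant) is not met → [e].
/k/ (between /e/ and /m/): rule 2 targets it, but not before a front vowel → unchanged [k].
/m/ — not in any rule's target class → [m].
/o/ (between /m/ and /n/): before a nasal consonant, so rule 1 applies → [õ].
/n/ (between /o/ and /u/) is unaffected → [n].
/u/ — between /n/ and /x/; rule 1 does not apply here → [u].
/x/ (between /u/ and /e/): no rule targets it → [x].
/e/ (between /x/ and /x/): rule 1 targets it, but not before a nasal consonant → unchanged [e].
/x/ (word-final): no rule targets it → [x].

[tʃekmõnuxex]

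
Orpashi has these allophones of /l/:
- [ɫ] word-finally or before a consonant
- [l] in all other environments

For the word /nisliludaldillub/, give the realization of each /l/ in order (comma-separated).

Occurrence 1 (position 4): no conditioning environment matches → elsewhere allophone [l].
Occurrence 2 (position 6): no conditioning environment matches → elsewhere allophone [l].
Occurrence 3 (position 10): word-finally or before a consonant → [ɫ].
Occurrence 4 (position 13): word-finally or before a consonant → [ɫ].
Occurrence 5 (position 14): no conditioning environment matches → elsewhere allophone [l].

[l], [l], [ɫ], [ɫ], [l]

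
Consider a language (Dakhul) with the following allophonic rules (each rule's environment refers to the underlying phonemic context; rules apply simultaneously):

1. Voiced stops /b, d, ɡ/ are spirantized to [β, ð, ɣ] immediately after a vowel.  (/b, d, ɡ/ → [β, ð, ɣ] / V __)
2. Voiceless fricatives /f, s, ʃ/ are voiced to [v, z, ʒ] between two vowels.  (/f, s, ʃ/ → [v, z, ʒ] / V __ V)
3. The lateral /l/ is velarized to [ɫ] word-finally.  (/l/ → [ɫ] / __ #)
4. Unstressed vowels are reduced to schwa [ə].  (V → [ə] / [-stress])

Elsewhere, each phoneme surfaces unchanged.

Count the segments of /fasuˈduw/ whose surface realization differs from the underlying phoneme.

Segments that undergo a rule: /a/ → [ə] (rule 4); /s/ → [z] (rule 2); /u/ → [ə] (rule 4); /d/ → [ð] (rule 1).
All other segments surface unchanged.

4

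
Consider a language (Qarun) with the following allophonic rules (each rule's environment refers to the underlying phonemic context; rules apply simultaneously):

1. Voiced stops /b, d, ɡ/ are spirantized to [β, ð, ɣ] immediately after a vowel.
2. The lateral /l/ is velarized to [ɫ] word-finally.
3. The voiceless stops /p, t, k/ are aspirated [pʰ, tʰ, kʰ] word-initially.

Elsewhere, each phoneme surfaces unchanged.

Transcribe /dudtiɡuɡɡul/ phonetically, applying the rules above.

[duðtiɣuɣɡuɫ]

/d/ (word-initial) is in the target of rule 1 but the environment (immediately after a vowel) is not met → [d].
/u/ (between /d/ and /d/) is unaffected → [u].
/d/ (between /u/ and /t/) occurs immediately after a vowel → [ð] by rule 1.
/t/ (between /d/ and /i/) fails the environment for rule 3, so it stays [t].
/i/ stays [i].
/ɡ/ (between /i/ and /u/) occurs immediately after a vowel → [ɣ] by rule 1.
/u/ (between /ɡ/ and /ɡ/): no rule targets it → [u].
/ɡ/ meets the environment for rule 1 (immediately after a vowel) → [ɣ].
/ɡ/ (between /ɡ/ and /u/): rule 1 targets it, but not immediately after a vowel → unchanged [ɡ].
/u/ (between /ɡ/ and /l/) is unaffected → [u].
/l/ (word-final) occurs word-finally → [ɫ] by rule 2.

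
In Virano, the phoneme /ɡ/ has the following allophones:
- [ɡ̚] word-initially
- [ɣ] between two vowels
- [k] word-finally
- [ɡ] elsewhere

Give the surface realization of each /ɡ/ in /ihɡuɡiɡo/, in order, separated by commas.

[ɡ], [ɣ], [ɣ]

Occurrence 1 (position 3): no conditioning environment matches → elsewhere allophone [ɡ].
Occurrence 2 (position 5): between two vowels → [ɣ].
Occurrence 3 (position 7): between two vowels → [ɣ].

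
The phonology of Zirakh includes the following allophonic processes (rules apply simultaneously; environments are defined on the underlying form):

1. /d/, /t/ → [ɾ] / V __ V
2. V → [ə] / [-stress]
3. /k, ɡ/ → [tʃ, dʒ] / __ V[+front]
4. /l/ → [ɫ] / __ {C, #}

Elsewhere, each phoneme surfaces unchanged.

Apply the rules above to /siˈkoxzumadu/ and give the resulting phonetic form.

/s/ (word-initial) is unaffected → [s].
/i/ (between /s/ and /k/): in an unstressed syllable, so rule 2 applies → [ə].
/k/ (between /i/ and /o/): rule 3 targets it, but not before a front vowel → unchanged [k].
/o/ (between /k/ and /x/): rule 2 targets it, but not in an unstressed syllable → unchanged [o].
/x/ (between /o/ and /z/) is unaffected → [x].
/z/ (between /x/ and /u/): no rule targets it → [z].
/u/ (between /z/ and /m/) occurs in an unstressed syllable → [ə] by rule 2.
/m/ (between /u/ and /a/) is unaffected → [m].
/a/ (between /m/ and /d/) occurs in an unstressed syllable → [ə] by rule 2.
/d/ meets the environment for rule 1 (between two vowels) → [ɾ].
Rule 2 applies to /u/ (word-final: in an unstressed syllable) → [ə].

[səˈkoxzəməɾə]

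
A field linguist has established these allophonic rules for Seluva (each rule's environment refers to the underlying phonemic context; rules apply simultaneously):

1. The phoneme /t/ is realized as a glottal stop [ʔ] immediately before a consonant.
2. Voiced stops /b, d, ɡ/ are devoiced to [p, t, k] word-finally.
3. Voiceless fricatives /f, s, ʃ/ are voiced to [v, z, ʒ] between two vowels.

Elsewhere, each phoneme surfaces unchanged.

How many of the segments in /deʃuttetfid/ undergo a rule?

Segments that undergo a rule: /ʃ/ → [ʒ] (rule 3); /t/ → [ʔ] (rule 1); /t/ → [ʔ] (rule 1); /d/ → [t] (rule 2).
All other segments surface unchanged.

4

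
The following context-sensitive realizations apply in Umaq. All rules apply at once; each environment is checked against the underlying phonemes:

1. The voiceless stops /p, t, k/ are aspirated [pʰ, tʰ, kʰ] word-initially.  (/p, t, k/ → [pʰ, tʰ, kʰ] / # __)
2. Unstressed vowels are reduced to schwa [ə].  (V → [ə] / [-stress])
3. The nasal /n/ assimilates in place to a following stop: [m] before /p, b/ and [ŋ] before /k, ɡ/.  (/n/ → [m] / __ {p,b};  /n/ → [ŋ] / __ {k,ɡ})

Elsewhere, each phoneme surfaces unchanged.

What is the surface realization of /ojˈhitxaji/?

/o/ (word-initial) occurs in an unstressed syllable → [ə] by rule 2.
/j/ — not in any rule's target class → [j].
/h/ stays [h].
/i/ (between /h/ and /t/) is in the target of rule 2 but the environment (in an unstressed syllable) is not met → [i].
/t/ (between /i/ and /x/) fails the environment for rule 1, so it stays [t].
/x/ (between /t/ and /a/): no rule targets it → [x].
Rule 2 applies to /a/ (between /x/ and /j/: in an unstressed syllable) → [ə].
/j/ (between /a/ and /i/) is unaffected → [j].
Rule 2 applies to /i/ (word-final: in an unstressed syllable) → [ə].

[əjˈhitxəjə]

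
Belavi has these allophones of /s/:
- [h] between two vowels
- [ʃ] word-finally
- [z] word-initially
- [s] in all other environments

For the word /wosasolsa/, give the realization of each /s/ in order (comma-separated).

Occurrence 1 (position 3): between two vowels → [h].
Occurrence 2 (position 5): between two vowels → [h].
Occurrence 3 (position 8): no conditioning environment matches → elsewhere allophone [s].

[h], [h], [s]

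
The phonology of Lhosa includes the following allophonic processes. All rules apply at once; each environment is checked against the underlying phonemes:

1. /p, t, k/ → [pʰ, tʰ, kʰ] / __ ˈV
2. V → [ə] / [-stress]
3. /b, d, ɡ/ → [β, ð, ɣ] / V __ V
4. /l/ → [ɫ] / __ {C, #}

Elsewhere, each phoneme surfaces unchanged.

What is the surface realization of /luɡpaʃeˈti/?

[ləɡpəʃəˈtʰi]

/l/ — word-initial; rule 4 does not apply here → [l].
/u/ meets the environment for rule 2 (in an unstressed syllable) → [ə].
/ɡ/ (between /u/ and /p/) is in the target of rule 3 but the environment (between two vowels) is not met → [ɡ].
/p/ (between /ɡ/ and /a/) is in the target of rule 1 but the environment (immediately before a stressed vowel) is not met → [p].
Rule 2 applies to /a/ (between /p/ and /ʃ/: in an unstressed syllable) → [ə].
/e/ meets the environment for rule 2 (in an unstressed syllable) → [ə].
/t/ — between /e/ and /i/, immediately before a stressed vowel — surfaces as [tʰ] (rule 1).
/i/ (word-final) is in the target of rule 2 but the environment (in an unstressed syllable) is not met → [i].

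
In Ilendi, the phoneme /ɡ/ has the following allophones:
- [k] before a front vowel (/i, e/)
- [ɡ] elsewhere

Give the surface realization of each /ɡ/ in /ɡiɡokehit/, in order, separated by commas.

[k], [ɡ]

Occurrence 1 (position 1): before a front vowel (/i, e/) → [k].
Occurrence 2 (position 3): no conditioning environment matches → elsewhere allophone [ɡ].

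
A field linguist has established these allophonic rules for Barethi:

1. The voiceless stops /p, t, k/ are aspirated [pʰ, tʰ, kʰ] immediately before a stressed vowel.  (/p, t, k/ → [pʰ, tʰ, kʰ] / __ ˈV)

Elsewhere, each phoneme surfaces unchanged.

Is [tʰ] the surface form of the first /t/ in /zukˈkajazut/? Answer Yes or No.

No

/t/ (word-final) fails the environment for rule 1, so it stays [t].
The actual realization is [t], not [tʰ].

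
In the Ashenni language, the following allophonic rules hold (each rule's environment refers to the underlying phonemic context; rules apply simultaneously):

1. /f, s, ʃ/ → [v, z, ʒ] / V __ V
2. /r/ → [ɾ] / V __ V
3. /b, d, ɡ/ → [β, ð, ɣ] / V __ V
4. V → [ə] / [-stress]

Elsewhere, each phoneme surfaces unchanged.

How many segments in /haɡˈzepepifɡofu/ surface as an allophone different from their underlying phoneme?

Segments that undergo a rule: /a/ → [ə] (rule 4); /e/ → [ə] (rule 4); /i/ → [ə] (rule 4); /o/ → [ə] (rule 4); /f/ → [v] (rule 1); /u/ → [ə] (rule 4).
All other segments surface unchanged.

6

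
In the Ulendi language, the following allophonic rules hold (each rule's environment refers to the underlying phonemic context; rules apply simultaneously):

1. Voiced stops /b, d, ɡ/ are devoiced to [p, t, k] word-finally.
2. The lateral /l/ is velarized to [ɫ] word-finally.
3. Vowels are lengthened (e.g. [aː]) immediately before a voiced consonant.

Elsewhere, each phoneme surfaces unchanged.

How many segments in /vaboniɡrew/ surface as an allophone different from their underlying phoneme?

4

Segments that undergo a rule: /a/ → [aː] (rule 3); /o/ → [oː] (rule 3); /i/ → [iː] (rule 3); /e/ → [eː] (rule 3).
All other segments surface unchanged.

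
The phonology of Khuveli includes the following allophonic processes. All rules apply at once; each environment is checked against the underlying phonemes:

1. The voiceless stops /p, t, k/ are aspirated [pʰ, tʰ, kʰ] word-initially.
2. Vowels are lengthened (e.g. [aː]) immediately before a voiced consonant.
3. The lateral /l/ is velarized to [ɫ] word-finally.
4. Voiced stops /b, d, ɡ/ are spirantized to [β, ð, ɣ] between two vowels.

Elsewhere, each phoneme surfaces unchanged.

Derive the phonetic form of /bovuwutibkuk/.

[boːvuːwutiːbkuk]

/b/ — word-initial; rule 4 does not apply here → [b].
/o/ (between /b/ and /v/) occurs before a voiced consonant → [oː] by rule 2.
/v/ (between /o/ and /u/): no rule targets it → [v].
/u/ (between /v/ and /w/) occurs before a voiced consonant → [uː] by rule 2.
/w/ (between /u/ and /u/): no rule targets it → [w].
/u/ — between /w/ and /t/; rule 2 does not apply here → [u].
/t/ (between /u/ and /i/): rule 1 targets it, but not word-initially → unchanged [t].
Rule 2 applies to /i/ (between /t/ and /b/: before a voiced consonant) → [iː].
/b/ — between /i/ and /k/; rule 4 does not apply here → [b].
/k/ (between /b/ and /u/) fails the environment for rule 1, so it stays [k].
/u/ — between /k/ and /k/; rule 2 does not apply here → [u].
/k/ — word-final; rule 1 does not apply here → [k].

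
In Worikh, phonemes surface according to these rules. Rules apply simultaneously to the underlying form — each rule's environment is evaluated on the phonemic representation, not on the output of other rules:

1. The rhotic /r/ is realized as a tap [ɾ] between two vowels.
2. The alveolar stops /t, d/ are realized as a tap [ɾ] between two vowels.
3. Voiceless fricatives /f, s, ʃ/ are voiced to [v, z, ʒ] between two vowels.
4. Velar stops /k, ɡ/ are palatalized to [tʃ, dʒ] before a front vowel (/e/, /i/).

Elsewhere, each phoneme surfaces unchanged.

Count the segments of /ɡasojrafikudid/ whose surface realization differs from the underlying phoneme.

Segments that undergo a rule: /s/ → [z] (rule 3); /f/ → [v] (rule 3); /d/ → [ɾ] (rule 2).
All other segments surface unchanged.

3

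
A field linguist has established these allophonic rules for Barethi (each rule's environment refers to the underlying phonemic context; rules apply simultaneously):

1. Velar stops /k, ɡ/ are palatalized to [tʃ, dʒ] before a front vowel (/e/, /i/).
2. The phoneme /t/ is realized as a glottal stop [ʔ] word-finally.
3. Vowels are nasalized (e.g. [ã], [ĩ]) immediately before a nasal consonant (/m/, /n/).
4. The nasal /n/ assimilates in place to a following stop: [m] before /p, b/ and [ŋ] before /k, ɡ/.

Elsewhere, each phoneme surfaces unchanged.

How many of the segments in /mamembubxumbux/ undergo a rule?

3

Segments that undergo a rule: /a/ → [ã] (rule 3); /e/ → [ẽ] (rule 3); /u/ → [ũ] (rule 3).
All other segments surface unchanged.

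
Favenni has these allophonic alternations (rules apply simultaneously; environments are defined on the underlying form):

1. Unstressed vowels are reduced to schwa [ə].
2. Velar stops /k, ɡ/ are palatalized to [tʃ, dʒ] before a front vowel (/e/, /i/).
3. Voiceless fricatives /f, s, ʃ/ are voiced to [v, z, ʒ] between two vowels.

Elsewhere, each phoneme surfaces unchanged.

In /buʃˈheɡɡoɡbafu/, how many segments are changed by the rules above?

Segments that undergo a rule: /u/ → [ə] (rule 1); /o/ → [ə] (rule 1); /a/ → [ə] (rule 1); /f/ → [v] (rule 3); /u/ → [ə] (rule 1).
All other segments surface unchanged.

5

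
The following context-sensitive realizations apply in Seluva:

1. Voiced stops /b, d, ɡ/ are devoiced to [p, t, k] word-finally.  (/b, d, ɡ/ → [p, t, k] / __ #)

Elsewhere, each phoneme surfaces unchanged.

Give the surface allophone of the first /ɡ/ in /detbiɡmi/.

/ɡ/ (between /i/ and /m/) fails the environment for rule 1, so it stays [ɡ].

[ɡ]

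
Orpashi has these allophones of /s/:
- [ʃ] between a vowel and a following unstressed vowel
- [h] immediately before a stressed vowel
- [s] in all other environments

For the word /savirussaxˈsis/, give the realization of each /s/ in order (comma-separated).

[s], [s], [s], [h], [s]

Occurrence 1 (position 1): no conditioning environment matches → elsewhere allophone [s].
Occurrence 2 (position 7): no conditioning environment matches → elsewhere allophone [s].
Occurrence 3 (position 8): no conditioning environment matches → elsewhere allophone [s].
Occurrence 4 (position 11): immediately before a stressed vowel → [h].
Occurrence 5 (position 13): no conditioning environment matches → elsewhere allophone [s].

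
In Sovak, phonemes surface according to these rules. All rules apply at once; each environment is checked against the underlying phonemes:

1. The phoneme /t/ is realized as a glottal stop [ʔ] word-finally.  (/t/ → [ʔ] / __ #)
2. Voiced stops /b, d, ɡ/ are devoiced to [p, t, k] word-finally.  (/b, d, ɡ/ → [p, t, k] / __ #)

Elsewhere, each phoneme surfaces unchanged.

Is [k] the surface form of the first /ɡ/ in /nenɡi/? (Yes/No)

No

/ɡ/ (between /n/ and /i/): rule 2 targets it, but not word-finally → unchanged [ɡ].
The actual realization is [ɡ], not [k].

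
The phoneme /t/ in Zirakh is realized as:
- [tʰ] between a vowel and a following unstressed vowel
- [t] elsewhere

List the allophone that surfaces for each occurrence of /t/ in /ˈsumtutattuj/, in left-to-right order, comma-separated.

[t], [tʰ], [t], [t]

Occurrence 1 (position 4): no conditioning environment matches → elsewhere allophone [t].
Occurrence 2 (position 6): between a vowel and a following unstressed vowel → [tʰ].
Occurrence 3 (position 8): no conditioning environment matches → elsewhere allophone [t].
Occurrence 4 (position 9): no conditioning environment matches → elsewhere allophone [t].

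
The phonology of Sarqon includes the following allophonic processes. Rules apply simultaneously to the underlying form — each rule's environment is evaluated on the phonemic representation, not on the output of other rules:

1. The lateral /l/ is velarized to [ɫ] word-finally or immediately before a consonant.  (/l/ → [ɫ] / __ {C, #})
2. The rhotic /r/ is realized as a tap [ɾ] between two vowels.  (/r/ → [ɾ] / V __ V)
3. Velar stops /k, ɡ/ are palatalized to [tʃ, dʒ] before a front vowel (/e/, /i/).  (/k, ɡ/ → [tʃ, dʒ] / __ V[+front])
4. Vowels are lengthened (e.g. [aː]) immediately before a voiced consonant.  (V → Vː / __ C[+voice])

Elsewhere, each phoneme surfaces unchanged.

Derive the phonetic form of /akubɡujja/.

[akuːbɡuːjja]

/a/ (word-initial): rule 4 targets it, but not before a voiced consonant → unchanged [a].
/k/ — between /a/ and /u/; rule 3 does not apply here → [k].
/u/ (between /k/ and /b/) occurs before a voiced consonant → [uː] by rule 4.
/b/ — not in any rule's target class → [b].
/ɡ/ (between /b/ and /u/) is in the target of rule 3 but the environment (before a front vowel) is not met → [ɡ].
Rule 4 applies to /u/ (between /ɡ/ and /j/: before a voiced consonant) → [uː].
/j/ (between /u/ and /j/) is unaffected → [j].
/j/ (between /j/ and /a/) is unaffected → [j].
/a/ (word-final): rule 4 targets it, but not before a voiced consonant → unchanged [a].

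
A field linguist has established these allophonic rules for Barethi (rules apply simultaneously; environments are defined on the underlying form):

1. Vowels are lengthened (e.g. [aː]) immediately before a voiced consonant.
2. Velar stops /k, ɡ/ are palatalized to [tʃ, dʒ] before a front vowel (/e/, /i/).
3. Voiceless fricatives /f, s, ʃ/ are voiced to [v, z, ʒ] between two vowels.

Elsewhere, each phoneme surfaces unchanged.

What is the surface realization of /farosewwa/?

/f/ — word-initial; rule 3 does not apply here → [f].
/a/ — between /f/ and /r/, before a voiced consonant — surfaces as [aː] (rule 1).
/r/ (between /a/ and /o/) is unaffected → [r].
/o/ (between /r/ and /s/) is in the target of rule 1 but the environment (before a voiced consonant) is not met → [o].
/s/ (between /o/ and /e/) occurs between two vowels → [z] by rule 3.
/e/ — between /s/ and /w/, before a voiced consonant — surfaces as [eː] (rule 1).
/w/ — not in any rule's target class → [w].
/w/ stays [w].
/a/ (word-final) is in the target of rule 1 but the environment (before a voiced consonant) is not met → [a].

[faːrozeːwwa]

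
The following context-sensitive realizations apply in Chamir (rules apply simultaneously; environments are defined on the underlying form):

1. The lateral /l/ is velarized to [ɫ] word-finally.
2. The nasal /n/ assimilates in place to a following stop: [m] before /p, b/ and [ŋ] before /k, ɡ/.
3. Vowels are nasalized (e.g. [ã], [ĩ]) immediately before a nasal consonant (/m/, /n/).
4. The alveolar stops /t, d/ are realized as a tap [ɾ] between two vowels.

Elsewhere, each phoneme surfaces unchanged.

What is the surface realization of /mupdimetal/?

[mupdĩmeɾaɫ]

/m/ (word-initial) is unaffected → [m].
/u/ — between /m/ and /p/; rule 3 does not apply here → [u].
/p/ — not in any rule's target class → [p].
/d/ (between /p/ and /i/) fails the environment for rule 4, so it stays [d].
Rule 3 applies to /i/ (between /d/ and /m/: before a nasal consonant) → [ĩ].
/m/ — not in any rule's target class → [m].
/e/ (between /m/ and /t/) fails the environment for rule 3, so it stays [e].
/t/ meets the environment for rule 4 (between two vowels) → [ɾ].
/a/ (between /t/ and /l/) is in the target of rule 3 but the environment (before a nasal consonant) is not met → [a].
Rule 1 applies to /l/ (word-final: word-finally) → [ɫ].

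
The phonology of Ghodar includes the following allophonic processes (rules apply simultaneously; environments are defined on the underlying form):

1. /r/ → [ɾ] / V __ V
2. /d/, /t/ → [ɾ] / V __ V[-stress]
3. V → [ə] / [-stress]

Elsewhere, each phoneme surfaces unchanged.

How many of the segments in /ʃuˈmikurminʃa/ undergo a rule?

Segments that undergo a rule: /u/ → [ə] (rule 3); /u/ → [ə] (rule 3); /i/ → [ə] (rule 3); /a/ → [ə] (rule 3).
All other segments surface unchanged.

4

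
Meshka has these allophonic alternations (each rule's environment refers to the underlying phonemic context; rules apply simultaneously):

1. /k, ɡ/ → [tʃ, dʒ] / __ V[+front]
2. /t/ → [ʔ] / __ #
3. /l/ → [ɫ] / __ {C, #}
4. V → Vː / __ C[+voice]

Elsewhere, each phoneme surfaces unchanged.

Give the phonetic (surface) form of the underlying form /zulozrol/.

[zuːloːzroːɫ]

Rule 4 applies to /u/ (between /z/ and /l/: before a voiced consonant) → [uː].
/l/ (between /u/ and /o/): rule 3 targets it, but not word-finally or immediately before a consonant → unchanged [l].
/o/ (between /l/ and /z/) occurs before a voiced consonant → [oː] by rule 4.
/o/ (between /r/ and /l/) occurs before a voiced consonant → [oː] by rule 4.
/l/ meets the environment for rule 3 (word-finally or immediately before a consonant) → [ɫ].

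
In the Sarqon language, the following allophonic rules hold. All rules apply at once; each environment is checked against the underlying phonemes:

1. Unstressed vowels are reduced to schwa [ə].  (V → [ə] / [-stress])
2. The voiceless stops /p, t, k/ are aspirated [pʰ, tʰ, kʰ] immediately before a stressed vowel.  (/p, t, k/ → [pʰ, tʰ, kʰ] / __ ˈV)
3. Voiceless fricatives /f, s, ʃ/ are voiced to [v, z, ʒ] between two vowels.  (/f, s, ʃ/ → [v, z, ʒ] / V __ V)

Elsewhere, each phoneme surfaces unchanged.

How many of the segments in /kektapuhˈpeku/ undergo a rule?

Segments that undergo a rule: /e/ → [ə] (rule 1); /a/ → [ə] (rule 1); /u/ → [ə] (rule 1); /p/ → [pʰ] (rule 2); /u/ → [ə] (rule 1).
All other segments surface unchanged.

5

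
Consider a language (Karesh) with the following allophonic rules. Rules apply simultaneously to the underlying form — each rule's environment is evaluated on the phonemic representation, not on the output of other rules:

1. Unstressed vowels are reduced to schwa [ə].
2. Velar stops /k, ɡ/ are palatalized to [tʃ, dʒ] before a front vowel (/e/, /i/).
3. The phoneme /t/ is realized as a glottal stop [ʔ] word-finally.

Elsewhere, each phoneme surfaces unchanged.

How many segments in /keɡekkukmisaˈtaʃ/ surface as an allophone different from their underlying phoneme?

Segments that undergo a rule: /k/ → [tʃ] (rule 2); /e/ → [ə] (rule 1); /ɡ/ → [dʒ] (rule 2); /e/ → [ə] (rule 1); /u/ → [ə] (rule 1); /i/ → [ə] (rule 1); /a/ → [ə] (rule 1).
All other segments surface unchanged.

7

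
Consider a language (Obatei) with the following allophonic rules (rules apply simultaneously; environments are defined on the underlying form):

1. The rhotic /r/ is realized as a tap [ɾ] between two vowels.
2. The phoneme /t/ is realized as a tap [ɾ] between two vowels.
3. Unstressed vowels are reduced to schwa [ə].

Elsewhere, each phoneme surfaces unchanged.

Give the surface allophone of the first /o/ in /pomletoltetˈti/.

/o/ (between /p/ and /m/) occurs in an unstressed syllable → [ə] by rule 3.

[ə]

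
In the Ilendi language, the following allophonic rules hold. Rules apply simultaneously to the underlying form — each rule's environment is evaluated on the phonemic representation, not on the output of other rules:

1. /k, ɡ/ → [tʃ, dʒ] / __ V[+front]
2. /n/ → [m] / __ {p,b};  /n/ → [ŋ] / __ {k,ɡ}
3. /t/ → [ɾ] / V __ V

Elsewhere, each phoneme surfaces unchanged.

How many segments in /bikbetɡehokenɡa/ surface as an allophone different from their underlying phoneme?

3

Segments that undergo a rule: /ɡ/ → [dʒ] (rule 1); /k/ → [tʃ] (rule 1); /n/ → [ŋ] (rule 2).
All other segments surface unchanged.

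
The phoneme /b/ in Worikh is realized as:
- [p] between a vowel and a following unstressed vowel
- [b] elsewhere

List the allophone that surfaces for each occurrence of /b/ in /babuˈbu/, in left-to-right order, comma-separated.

Occurrence 1 (position 1): no conditioning environment matches → elsewhere allophone [b].
Occurrence 2 (position 3): between a vowel and a following unstressed vowel → [p].
Occurrence 3 (position 5): no conditioning environment matches → elsewhere allophone [b].

[b], [p], [b]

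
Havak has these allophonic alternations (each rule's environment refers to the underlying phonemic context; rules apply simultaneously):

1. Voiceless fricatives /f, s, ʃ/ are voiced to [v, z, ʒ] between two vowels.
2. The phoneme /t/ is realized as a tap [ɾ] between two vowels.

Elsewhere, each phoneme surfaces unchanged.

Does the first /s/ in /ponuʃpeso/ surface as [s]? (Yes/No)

No

Rule 1 applies to /s/ (between /e/ and /o/: between two vowels) → [z].
The actual realization is [z], not [s].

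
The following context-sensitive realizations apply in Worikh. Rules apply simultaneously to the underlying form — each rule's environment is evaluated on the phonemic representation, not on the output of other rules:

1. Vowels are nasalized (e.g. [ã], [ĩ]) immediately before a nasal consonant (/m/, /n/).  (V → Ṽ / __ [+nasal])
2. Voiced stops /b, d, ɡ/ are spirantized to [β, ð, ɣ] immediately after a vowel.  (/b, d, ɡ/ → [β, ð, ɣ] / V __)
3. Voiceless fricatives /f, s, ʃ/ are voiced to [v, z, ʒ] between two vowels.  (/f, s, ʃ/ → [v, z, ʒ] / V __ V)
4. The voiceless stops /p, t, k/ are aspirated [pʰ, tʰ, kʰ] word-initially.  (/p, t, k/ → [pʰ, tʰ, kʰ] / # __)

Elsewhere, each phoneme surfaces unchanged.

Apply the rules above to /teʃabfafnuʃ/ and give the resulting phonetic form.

/t/ meets the environment for rule 4 (word-initially) → [tʰ].
/e/ (between /t/ and /ʃ/): rule 1 targets it, but not before a nasal consonant → unchanged [e].
Rule 3 applies to /ʃ/ (between /e/ and /a/: between two vowels) → [ʒ].
/a/ (between /ʃ/ and /b/) is in the target of rule 1 but the environment (before a nasal consonant) is not met → [a].
/b/ meets the environment for rule 2 (immediately after a vowel) → [β].
/f/ (between /b/ and /a/) is in the target of rule 3 but the environment (between two vowels) is not met → [f].
/a/ — between /f/ and /f/; rule 1 does not apply here → [a].
/f/ (between /a/ and /n/) is in the target of rule 3 but the environment (between two vowels) is not met → [f].
/u/ (between /n/ and /ʃ/): rule 1 targets it, but not before a nasal consonant → unchanged [u].
/ʃ/ — word-final; rule 3 does not apply here → [ʃ].

[tʰeʒaβfafnuʃ]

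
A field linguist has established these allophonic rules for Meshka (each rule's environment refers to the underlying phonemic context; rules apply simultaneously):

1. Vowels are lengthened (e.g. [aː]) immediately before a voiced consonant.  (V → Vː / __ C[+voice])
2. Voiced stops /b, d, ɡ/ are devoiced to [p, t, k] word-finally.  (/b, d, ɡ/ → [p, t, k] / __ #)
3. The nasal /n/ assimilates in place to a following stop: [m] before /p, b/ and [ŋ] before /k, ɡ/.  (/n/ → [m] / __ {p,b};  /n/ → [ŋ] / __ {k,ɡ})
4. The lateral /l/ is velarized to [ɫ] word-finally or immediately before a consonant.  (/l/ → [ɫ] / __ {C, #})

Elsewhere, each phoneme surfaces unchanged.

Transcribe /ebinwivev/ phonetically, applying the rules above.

Rule 1 applies to /e/ (word-initial: before a voiced consonant) → [eː].
/b/ (between /e/ and /i/) is in the target of rule 2 but the environment (word-finally) is not met → [b].
/i/ meets the environment for rule 1 (before a voiced consonant) → [iː].
/n/ — between /i/ and /w/; rule 3 does not apply here → [n].
/w/ (between /n/ and /i/): no rule targets it → [w].
/i/ (between /w/ and /v/) occurs before a voiced consonant → [iː] by rule 1.
/v/ (between /i/ and /e/) is unaffected → [v].
/e/ (between /v/ and /v/) occurs before a voiced consonant → [eː] by rule 1.
/v/ — not in any rule's target class → [v].

[eːbiːnwiːveːv]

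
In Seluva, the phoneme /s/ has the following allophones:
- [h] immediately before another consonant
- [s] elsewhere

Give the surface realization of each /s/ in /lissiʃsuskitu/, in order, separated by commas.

Occurrence 1 (position 3): immediately before another consonant → [h].
Occurrence 2 (position 4): no conditioning environment matches → elsewhere allophone [s].
Occurrence 3 (position 7): no conditioning environment matches → elsewhere allophone [s].
Occurrence 4 (position 9): immediately before another consonant → [h].

[h], [s], [s], [h]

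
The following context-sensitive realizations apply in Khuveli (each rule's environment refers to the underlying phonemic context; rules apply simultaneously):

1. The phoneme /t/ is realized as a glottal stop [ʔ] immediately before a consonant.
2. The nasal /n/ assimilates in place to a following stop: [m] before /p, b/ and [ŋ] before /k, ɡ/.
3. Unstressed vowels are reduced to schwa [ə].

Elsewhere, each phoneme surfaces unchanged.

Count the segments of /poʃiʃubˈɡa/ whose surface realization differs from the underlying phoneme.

Segments that undergo a rule: /o/ → [ə] (rule 3); /i/ → [ə] (rule 3); /u/ → [ə] (rule 3).
All other segments surface unchanged.

3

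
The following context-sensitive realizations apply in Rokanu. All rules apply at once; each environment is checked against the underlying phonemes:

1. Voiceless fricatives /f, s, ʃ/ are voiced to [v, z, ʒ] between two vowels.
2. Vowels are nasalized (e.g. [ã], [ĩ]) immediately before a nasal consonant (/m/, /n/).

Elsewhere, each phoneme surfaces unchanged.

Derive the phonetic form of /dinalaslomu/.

[dĩnalaslõmu]

/d/ stays [d].
/i/ (between /d/ and /n/): before a nasal consonant, so rule 2 applies → [ĩ].
/n/ — not in any rule's target class → [n].
/a/ (between /n/ and /l/): rule 2 targets it, but not before a nasal consonant → unchanged [a].
/l/ (between /a/ and /a/) is unaffected → [l].
/a/ — between /l/ and /s/; rule 2 does not apply here → [a].
/s/ (between /a/ and /l/) fails the environment for rule 1, so it stays [s].
/l/ stays [l].
/o/ meets the environment for rule 2 (before a nasal consonant) → [õ].
/m/ (between /o/ and /u/): no rule targets it → [m].
/u/ (word-final) is in the target of rule 2 but the environment (before a nasal consonant) is not met → [u].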